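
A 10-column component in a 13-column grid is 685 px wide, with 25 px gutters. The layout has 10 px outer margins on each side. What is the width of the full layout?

10c + 9·25 = 685 → 10c = 460 → c = 46 px.
Total width: 2·10 + 13·46 + 12·25 = 918 px.

918 px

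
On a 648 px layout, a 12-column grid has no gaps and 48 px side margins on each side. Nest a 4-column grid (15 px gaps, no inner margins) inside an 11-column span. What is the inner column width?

Inside the margins: 648 − 96 = 552 px.
With no gaps, each column is 552/12 = 46 px.
With no gaps, 11 columns span 11·46 = 506 px.
4d + 3·15 = 506 → 4d = 461 → d = 115.25 px.

115.25 px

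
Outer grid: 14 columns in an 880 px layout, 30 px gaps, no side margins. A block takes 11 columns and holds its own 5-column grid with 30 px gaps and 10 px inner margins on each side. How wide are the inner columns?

109 px

880 − 13·30 = 490; ÷14 gives c = 35 px.
11 columns plus 10 gaps: 385 + 300 = 685 px.
Inner content = 685 − 2·10 = 665 px.
Subtracting 4 gaps of 30 leaves 545 for 5 columns, so d = 109 px.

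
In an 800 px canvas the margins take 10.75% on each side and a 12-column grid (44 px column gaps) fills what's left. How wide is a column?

12 px

Margins: 10.75% × 800 = 86 px each, so content = 800 − 172 = 628 px.
12 columns + 11 column gaps: 12c + 11·44 = 628.
12c = 628 − 484 = 144, so c = 12 px.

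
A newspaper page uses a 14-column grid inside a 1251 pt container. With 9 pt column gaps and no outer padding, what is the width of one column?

81 pt

1251 − 13·9 = 1134; ÷14 gives c = 81 pt.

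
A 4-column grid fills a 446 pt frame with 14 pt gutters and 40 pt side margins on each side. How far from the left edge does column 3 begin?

Inside the margins: 446 − 80 = 366 pt.
4c + 3·14 = 366 → 4c = 324 → c = 81 pt.
Column 3 starts at margin + 2·(column + gutter) = 40 + 2·95 = 230 pt.

230 pt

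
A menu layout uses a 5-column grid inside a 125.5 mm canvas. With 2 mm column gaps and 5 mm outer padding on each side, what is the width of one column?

Inside the margins: 125.5 − 10 = 115.5 mm.
5 columns + 4 column gaps: 5c + 4·2 = 115.5.
5c = 115.5 − 8 = 107.5, so c = 21.5 mm.

21.5 mm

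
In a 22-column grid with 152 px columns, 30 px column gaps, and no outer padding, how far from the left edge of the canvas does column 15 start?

Before column 15: 14 columns + 14 column gaps.
Offset = 14·(152 + 30) = 14·182 = 2548 px.

2548 px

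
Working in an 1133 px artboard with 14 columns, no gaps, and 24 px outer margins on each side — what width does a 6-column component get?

Subtract both margins: 1133 − 2·24 = 1085 px.
1085 / 14 = 77.5 px per column.
With no gaps, 6 columns span 6·77.5 = 465 px.

465 px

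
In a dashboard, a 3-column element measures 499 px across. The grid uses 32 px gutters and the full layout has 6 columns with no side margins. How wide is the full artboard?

1030 px

499 − 2·32 = 435; ÷3 gives c = 145 px.
Summing: 870 + 160 = 1030 px.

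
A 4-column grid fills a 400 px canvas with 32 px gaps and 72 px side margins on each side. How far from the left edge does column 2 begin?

144 px

Inside the margins: 400 − 144 = 256 px.
4 columns + 3 gaps: 4c + 3·32 = 256.
4c = 256 − 96 = 160, so c = 40 px.
Before column 2: the margin + 1 column + 1 gap.
Offset = 72 + 1·(40 + 32) = 72 + 72 = 144 px.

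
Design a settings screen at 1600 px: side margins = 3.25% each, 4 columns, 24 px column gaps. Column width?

Margins: 3.25% × 1600 = 52 px each, so content = 1600 − 104 = 1496 px.
Subtracting 3 column gaps of 24 leaves 1424 for 4 columns, so c = 356 px.

356 px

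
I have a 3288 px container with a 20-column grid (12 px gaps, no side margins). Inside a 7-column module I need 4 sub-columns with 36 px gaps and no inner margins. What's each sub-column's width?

258.75 px

3288 − 19·12 = 3060; ÷20 gives c = 153 px.
Span of 7: 7·153 + 6·12 = 1071 + 72 = 1143 px.
4 columns + 3 gaps: 4d + 3·36 = 1143.
4d = 1143 − 108 = 1035, so d = 258.75 px.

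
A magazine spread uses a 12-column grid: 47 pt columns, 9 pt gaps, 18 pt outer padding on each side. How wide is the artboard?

Adding margins, columns and gutters: 36 + 564 + 99 = 699 pt.

699 pt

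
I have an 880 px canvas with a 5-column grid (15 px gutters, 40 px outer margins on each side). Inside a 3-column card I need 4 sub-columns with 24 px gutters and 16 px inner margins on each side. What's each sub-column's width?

92.5 px

Take off 80 px of margins, leaving 800 px.
800 − 4·15 = 740; ÷5 gives c = 148 px.
Span of 3: 3·148 + 2·15 = 444 + 30 = 474 px.
Inner content = 474 − 2·16 = 442 px.
Subtracting 3 gutters of 24 leaves 370 for 4 columns, so d = 92.5 px.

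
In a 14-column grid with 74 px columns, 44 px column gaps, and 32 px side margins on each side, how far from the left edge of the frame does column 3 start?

Column 3 starts at margin + 2·(column + gutter) = 32 + 2·118 = 268 px.

268 px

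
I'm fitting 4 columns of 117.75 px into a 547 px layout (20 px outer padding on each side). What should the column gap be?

Subtract both margins: 547 − 2·20 = 507 px.
Columns use 471 px, leaving 36 px across 3 column gaps = 12 px each.

12 px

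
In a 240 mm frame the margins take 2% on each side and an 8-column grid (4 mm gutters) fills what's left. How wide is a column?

240 × (1 − 2·2%) = 240 × 96% = 230.4 mm for the columns.
8 columns + 7 gutters: 8c + 7·4 = 230.4.
8c = 230.4 − 28 = 202.4, so c = 25.3 mm.

25.3 mm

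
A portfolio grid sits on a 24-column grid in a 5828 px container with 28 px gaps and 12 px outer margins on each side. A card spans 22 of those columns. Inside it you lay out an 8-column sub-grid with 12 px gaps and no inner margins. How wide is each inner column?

654.25 px

Take off 24 px of margins, leaving 5804 px.
Subtracting 23 gaps of 28 leaves 5160 for 24 columns, so c = 215 px.
22 columns plus 21 gaps: 4730 + 588 = 5318 px.
5318 − 7·12 = 5234; ÷8 gives d = 654.25 px.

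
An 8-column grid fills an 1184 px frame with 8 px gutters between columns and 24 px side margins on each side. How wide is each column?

135 px

Take off 48 px of margins, leaving 1136 px.
1136 − 7·8 = 1080; ÷8 gives c = 135 px.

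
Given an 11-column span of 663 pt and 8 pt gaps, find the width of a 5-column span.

297 pt

11c + 10·8 = 663 → 11c = 583 → c = 53 pt.
5 columns plus 4 gaps: 265 + 32 = 297 pt.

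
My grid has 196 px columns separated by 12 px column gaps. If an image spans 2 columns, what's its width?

2 columns plus 1 column gap: 392 + 12 = 404 px.

404 px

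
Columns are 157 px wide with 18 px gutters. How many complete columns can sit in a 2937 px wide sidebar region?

16 columns: 16·157 + 15·18 = 2782 px ≤ 2937.
17 columns: 2957 px > 2937. So 16.

16 columns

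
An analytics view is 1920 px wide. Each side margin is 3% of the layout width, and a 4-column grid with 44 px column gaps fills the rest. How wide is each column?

418.2 px

1920 × (1 − 2·3%) = 1920 × 94% = 1804.8 px for the columns.
1804.8 − 3·44 = 1672.8; ÷4 gives c = 418.2 px.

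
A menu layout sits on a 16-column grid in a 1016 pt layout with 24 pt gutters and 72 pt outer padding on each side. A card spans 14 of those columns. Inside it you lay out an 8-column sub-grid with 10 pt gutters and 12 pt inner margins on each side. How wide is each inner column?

Outer content = 1016 − 2·72 = 872 pt.
Subtracting 15 gutters of 24 leaves 512 for 16 columns, so c = 32 pt.
14 columns plus 13 gutters: 448 + 312 = 760 pt.
Inner content = 760 − 2·12 = 736 pt.
Subtracting 7 gutters of 10 leaves 666 for 8 columns, so d = 83.25 pt.

83.25 pt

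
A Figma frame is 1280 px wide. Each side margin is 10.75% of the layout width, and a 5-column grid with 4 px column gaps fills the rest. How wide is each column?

1280 × (1 − 2·10.75%) = 1280 × 78.5% = 1004.8 px for the columns.
1004.8 − 4·4 = 988.8; ÷5 gives c = 197.76 px.

197.76 px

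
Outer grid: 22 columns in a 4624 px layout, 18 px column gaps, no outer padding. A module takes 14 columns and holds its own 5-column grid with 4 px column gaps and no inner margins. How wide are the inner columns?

584 px

4624 − 21·18 = 4246; ÷22 gives c = 193 px.
14-column span = 14·193 + 13·18 = 2936 px.
5d + 4·4 = 2936 → 5d = 2920 → d = 584 px.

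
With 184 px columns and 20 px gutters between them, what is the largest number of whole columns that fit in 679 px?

3 columns

3 columns: 3·184 + 2·20 = 592 px ≤ 679.
4 columns: 796 px > 679. So 3.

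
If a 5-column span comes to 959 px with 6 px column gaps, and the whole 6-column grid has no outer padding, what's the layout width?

1152 px

5 columns + 4 column gaps: 5c + 4·6 = 959.
5c = 959 − 24 = 935, so c = 187 px.
Total width: 6·187 + 5·6 = 1152 px.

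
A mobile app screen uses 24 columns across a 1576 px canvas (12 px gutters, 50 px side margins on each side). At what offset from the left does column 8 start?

Take off 100 px of margins, leaving 1476 px.
24 columns + 23 gutters: 24c + 23·12 = 1476.
24c = 1476 − 276 = 1200, so c = 50 px.
Column 8 starts at margin + 7·(column + gutter) = 50 + 7·62 = 484 px.

484 px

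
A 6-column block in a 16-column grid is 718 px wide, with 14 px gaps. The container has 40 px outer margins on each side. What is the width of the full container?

2018 px

6 columns + 5 gaps: 6c + 5·14 = 718.
6c = 718 − 70 = 648, so c = 108 px.
Container = 2·40 + 16·108 + 15·14 = 80 + 1728 + 210 = 2018 px.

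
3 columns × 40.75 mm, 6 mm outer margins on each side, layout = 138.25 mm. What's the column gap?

2 mm

Content width = 138.25 − 2·6 = 126.25 mm.
Columns use 122.25 mm, leaving 4 mm across 2 column gaps = 2 mm each.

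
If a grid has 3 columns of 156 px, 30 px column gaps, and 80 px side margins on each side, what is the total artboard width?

688 px

Artboard = 2·80 + 3·156 + 2·30 = 160 + 468 + 60 = 688 px.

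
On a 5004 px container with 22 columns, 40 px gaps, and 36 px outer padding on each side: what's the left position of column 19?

Content = 5004 − 2·36 = 4932 px.
22 columns + 21 gaps: 22c + 21·40 = 4932.
22c = 4932 − 840 = 4092, so c = 186 px.
Each column+gutter stride is 226 px; 18 of them past the 36 px margin is 36 + 4068 = 4104 px.

4104 px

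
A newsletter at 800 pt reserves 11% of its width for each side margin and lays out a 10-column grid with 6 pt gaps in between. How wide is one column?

Each margin = 11% of 800 = 88 pt; content = 800 − 2·88 = 624 pt.
624 − 9·6 = 570; ÷10 gives c = 57 pt.

57 pt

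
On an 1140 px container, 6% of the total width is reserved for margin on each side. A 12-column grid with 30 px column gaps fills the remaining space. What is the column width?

56.1 px

Each margin = 6% of 1140 = 68.4 px; content = 1140 − 2·68.4 = 1003.2 px.
1003.2 − 11·30 = 673.2; ÷12 gives c = 56.1 px.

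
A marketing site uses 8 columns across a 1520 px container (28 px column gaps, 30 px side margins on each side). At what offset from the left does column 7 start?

1146 px

Inside the margins: 1520 − 60 = 1460 px.
8 columns + 7 column gaps: 8c + 7·28 = 1460.
8c = 1460 − 196 = 1264, so c = 158 px.
Column 7 starts at margin + 6·(column + gutter) = 30 + 6·186 = 1146 px.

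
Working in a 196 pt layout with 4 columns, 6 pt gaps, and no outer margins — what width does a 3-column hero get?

145.5 pt

196 − 3·6 = 178; ÷4 gives c = 44.5 pt.
Span of 3: 3·44.5 + 2·6 = 133.5 + 12 = 145.5 pt.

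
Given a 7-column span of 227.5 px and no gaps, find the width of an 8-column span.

7c = 227.5 → c = 32.5 px.
8-column span = 8·32.5 = 260 px.

260 px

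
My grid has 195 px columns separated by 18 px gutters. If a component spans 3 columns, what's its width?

3 columns plus 2 gutters: 585 + 36 = 621 px.

621 px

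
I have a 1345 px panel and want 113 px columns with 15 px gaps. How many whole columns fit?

10 columns

10 columns: 10·113 + 9·15 = 1265 px ≤ 1345.
11 columns: 1393 px > 1345. So 10.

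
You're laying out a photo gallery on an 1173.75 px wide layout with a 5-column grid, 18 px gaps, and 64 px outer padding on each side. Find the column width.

Content width = 1173.75 − 2·64 = 1045.75 px.
Subtracting 4 gaps of 18 leaves 973.75 for 5 columns, so c = 194.75 px.

194.75 px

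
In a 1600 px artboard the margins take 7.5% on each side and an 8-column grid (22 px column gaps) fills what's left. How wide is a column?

150.75 px

Margins: 7.5% × 1600 = 120 px each, so content = 1600 − 240 = 1360 px.
8c + 7·22 = 1360 → 8c = 1206 → c = 150.75 px.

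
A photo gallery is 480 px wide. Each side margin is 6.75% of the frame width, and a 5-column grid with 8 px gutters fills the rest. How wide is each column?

Each margin = 6.75% of 480 = 32.4 px; content = 480 − 2·32.4 = 415.2 px.
5 columns + 4 gutters: 5c + 4·8 = 415.2.
5c = 415.2 − 32 = 383.2, so c = 76.64 px.

76.64 px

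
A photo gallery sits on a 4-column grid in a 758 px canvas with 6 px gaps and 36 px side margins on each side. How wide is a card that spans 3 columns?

513 px

Take off 72 px of margins, leaving 686 px.
4c + 3·6 = 686 → 4c = 668 → c = 167 px.
Span of 3: 3·167 + 2·6 = 501 + 12 = 513 px.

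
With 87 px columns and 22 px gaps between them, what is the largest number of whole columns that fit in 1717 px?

15 columns

k columns need k·87 + (k−1)·22 = k·109 − 22.
k·109 − 22 ≤ 1717 → k ≤ 1739 / 109 ≈ 15.95, so k = 15.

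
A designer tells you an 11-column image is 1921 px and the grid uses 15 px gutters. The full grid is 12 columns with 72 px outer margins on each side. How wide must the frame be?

2241 px

1921 − 10·15 = 1771; ÷11 gives c = 161 px.
Frame = 2·72 + 12·161 + 11·15 = 144 + 1932 + 165 = 2241 px.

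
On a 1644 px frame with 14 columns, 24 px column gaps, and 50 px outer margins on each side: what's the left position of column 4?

386 px

Content = 1644 − 2·50 = 1544 px.
Subtracting 13 column gaps of 24 leaves 1232 for 14 columns, so c = 88 px.
Before column 4: the margin + 3 columns + 3 column gaps.
Offset = 50 + 3·(88 + 24) = 50 + 336 = 386 px.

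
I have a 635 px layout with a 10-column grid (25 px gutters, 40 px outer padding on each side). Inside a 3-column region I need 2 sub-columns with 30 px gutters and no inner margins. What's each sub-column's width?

59.5 px

Outer content = 635 − 2·40 = 555 px.
10 columns + 9 gutters: 10c + 9·25 = 555.
10c = 555 − 225 = 330, so c = 33 px.
Span of 3: 3·33 + 2·25 = 99 + 50 = 149 px.
149 − 1·30 = 119; ÷2 gives d = 59.5 px.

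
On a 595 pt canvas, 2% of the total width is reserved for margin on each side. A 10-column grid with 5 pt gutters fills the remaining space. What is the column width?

595 × (1 − 2·2%) = 595 × 96% = 571.2 pt for the columns.
10 columns + 9 gutters: 10c + 9·5 = 571.2.
10c = 571.2 − 45 = 526.2, so c = 52.62 pt.

52.62 pt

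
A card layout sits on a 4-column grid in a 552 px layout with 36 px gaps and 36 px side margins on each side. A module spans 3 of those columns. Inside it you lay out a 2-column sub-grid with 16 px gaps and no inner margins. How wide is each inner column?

Inside the margins: 552 − 72 = 480 px.
480 − 3·36 = 372; ÷4 gives c = 93 px.
Span of 3: 3·93 + 2·36 = 279 + 72 = 351 px.
Subtracting 1 gap of 16 leaves 335 for 2 columns, so d = 167.5 px.

167.5 px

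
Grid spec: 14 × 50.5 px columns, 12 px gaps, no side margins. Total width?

863 px

Summing: 707 + 156 = 863 px.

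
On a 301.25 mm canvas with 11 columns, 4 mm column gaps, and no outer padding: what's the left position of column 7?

Subtracting 10 column gaps of 4 leaves 261.25 for 11 columns, so c = 23.75 mm.
Before column 7: 6 columns + 6 column gaps.
Offset = 6·(23.75 + 4) = 6·27.75 = 166.5 mm.

166.5 mm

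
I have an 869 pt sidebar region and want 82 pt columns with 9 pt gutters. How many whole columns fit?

Each extra column adds 82 + 9 = 91 pt.
(869 + 9) / 91 = 9.65, so 9 columns fit.

9 columns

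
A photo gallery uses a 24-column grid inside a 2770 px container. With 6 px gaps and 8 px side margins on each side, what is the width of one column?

109 px

Take off 16 px of margins, leaving 2754 px.
24c + 23·6 = 2754 → 24c = 2616 → c = 109 px.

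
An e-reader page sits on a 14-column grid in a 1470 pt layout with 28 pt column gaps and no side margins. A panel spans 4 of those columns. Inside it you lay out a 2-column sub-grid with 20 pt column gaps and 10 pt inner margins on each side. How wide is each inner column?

Subtracting 13 column gaps of 28 leaves 1106 for 14 columns, so c = 79 pt.
Span of 4: 4·79 + 3·28 = 316 + 84 = 400 pt.
Inner content = 400 − 2·10 = 380 pt.
380 − 1·20 = 360; ÷2 gives d = 180 pt.

180 pt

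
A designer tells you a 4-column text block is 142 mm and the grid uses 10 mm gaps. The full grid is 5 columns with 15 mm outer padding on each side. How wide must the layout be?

210 mm

4c + 3·10 = 142 → 4c = 112 → c = 28 mm.
Layout = 2·15 + 5·28 + 4·10 = 30 + 140 + 40 = 210 mm.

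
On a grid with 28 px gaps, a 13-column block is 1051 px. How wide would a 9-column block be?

719 px

13c + 12·28 = 1051 → 13c = 715 → c = 55 px.
9 columns plus 8 gaps: 495 + 224 = 719 px.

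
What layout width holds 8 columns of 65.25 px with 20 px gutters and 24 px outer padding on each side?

710 px

Layout = 2·24 + 8·65.25 + 7·20 = 48 + 522 + 140 = 710 px.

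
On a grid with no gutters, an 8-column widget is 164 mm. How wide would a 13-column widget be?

With no gutters, each column is 164/8 = 20.5 mm.
13-column span = 13·20.5 = 266.5 mm.

266.5 mm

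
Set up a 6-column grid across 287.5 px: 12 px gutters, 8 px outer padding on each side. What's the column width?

Inside the margins: 287.5 − 16 = 271.5 px.
6 columns + 5 gutters: 6c + 5·12 = 271.5.
6c = 271.5 − 60 = 211.5, so c = 35.25 px.

35.25 px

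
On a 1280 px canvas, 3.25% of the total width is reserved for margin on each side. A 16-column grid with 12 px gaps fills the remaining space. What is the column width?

1280 × (1 − 2·3.25%) = 1280 × 93.5% = 1196.8 px for the columns.
16c + 15·12 = 1196.8 → 16c = 1016.8 → c = 63.55 px.

63.55 px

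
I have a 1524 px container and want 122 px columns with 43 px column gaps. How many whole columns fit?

Each extra column adds 122 + 43 = 165 px.
(1524 + 43) / 165 = 9.50, so 9 columns fit.

9 columns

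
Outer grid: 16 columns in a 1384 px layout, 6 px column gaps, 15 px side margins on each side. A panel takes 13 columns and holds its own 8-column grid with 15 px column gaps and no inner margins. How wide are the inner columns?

124.25 px

Subtract both margins: 1384 − 2·15 = 1354 px.
16c + 15·6 = 1354 → 16c = 1264 → c = 79 px.
13-column span = 13·79 + 12·6 = 1099 px.
8 columns + 7 column gaps: 8d + 7·15 = 1099.
8d = 1099 − 105 = 994, so d = 124.25 px.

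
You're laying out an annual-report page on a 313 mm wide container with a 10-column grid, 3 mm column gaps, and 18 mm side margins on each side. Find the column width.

25 mm

Inside the margins: 313 − 36 = 277 mm.
10 columns + 9 column gaps: 10c + 9·3 = 277.
10c = 277 − 27 = 250, so c = 25 mm.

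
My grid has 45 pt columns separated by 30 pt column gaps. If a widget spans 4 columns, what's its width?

Span of 4: 4·45 + 3·30 = 180 + 90 = 270 pt.

270 pt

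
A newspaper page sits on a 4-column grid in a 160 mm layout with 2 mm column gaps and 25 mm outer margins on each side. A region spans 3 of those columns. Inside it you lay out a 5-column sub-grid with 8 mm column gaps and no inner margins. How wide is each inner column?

10 mm

Subtract both margins: 160 − 2·25 = 110 mm.
Subtracting 3 column gaps of 2 leaves 104 for 4 columns, so c = 26 mm.
Span of 3: 3·26 + 2·2 = 78 + 4 = 82 mm.
5d + 4·8 = 82 → 5d = 50 → d = 10 mm.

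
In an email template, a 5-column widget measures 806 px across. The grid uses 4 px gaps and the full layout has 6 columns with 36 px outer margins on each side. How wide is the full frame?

5 columns + 4 gaps: 5c + 4·4 = 806.
5c = 806 − 16 = 790, so c = 158 px.
Frame = 2·36 + 6·158 + 5·4 = 72 + 948 + 20 = 1040 px.

1040 px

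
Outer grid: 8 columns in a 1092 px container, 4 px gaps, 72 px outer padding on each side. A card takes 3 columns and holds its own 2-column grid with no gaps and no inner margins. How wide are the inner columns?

Inside the margins: 1092 − 144 = 948 px.
Subtracting 7 gaps of 4 leaves 920 for 8 columns, so c = 115 px.
3 columns plus 2 gaps: 345 + 8 = 353 px.
353 / 2 = 176.5 px per column.

176.5 px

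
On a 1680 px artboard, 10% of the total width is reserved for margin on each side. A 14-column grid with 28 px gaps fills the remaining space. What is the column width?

Each margin = 10% of 1680 = 168 px; content = 1680 − 2·168 = 1344 px.
14c + 13·28 = 1344 → 14c = 980 → c = 70 px.

70 px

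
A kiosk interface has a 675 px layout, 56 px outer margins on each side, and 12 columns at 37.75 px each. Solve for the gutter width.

Subtract both margins: 675 − 2·56 = 563 px.
12 columns take 12·37.75 = 453 px; remaining 110 splits into 11 gutters.
g = 110 / 11 = 10 px.

10 px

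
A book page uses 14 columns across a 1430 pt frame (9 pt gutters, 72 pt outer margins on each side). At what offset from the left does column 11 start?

997 pt

Take off 144 pt of margins, leaving 1286 pt.
14 columns + 13 gutters: 14c + 13·9 = 1286.
14c = 1286 − 117 = 1169, so c = 83.5 pt.
Before column 11: the margin + 10 columns + 10 gutters.
Offset = 72 + 10·(83.5 + 9) = 72 + 925 = 997 pt.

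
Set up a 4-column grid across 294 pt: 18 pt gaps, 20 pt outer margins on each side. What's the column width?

50 pt

Content width = 294 − 2·20 = 254 pt.
4 columns + 3 gaps: 4c + 3·18 = 254.
4c = 254 − 54 = 200, so c = 50 pt.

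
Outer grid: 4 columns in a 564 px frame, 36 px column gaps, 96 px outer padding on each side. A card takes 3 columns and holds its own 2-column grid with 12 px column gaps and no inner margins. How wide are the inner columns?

Inside the margins: 564 − 192 = 372 px.
4 columns + 3 column gaps: 4c + 3·36 = 372.
4c = 372 − 108 = 264, so c = 66 px.
3 columns plus 2 column gaps: 198 + 72 = 270 px.
270 − 1·12 = 258; ÷2 gives d = 129 px.

129 px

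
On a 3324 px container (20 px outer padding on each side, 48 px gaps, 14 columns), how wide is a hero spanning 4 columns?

904 px

Subtract both margins: 3324 − 2·20 = 3284 px.
14c + 13·48 = 3284 → 14c = 2660 → c = 190 px.
Span of 4: 4·190 + 3·48 = 760 + 144 = 904 px.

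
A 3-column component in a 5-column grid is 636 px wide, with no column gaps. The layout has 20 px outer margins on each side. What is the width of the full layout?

1100 px

636 / 3 = 212 px per column.
Layout = 2·20 + 5·212 = 40 + 1060 = 1100 px.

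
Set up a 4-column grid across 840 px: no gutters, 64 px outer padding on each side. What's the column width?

178 px

Inside the margins: 840 − 128 = 712 px.
With no gutters, each column is 712/4 = 178 px.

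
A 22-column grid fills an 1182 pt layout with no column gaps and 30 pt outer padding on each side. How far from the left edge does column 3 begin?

Inside the margins: 1182 − 60 = 1122 pt.
1122 / 22 = 51 pt per column.
Column 3 starts at margin + 2·(column + gutter) = 30 + 2·51 = 132 pt.

132 pt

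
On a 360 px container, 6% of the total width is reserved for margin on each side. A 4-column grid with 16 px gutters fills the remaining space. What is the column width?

67.2 px

Each margin = 6% of 360 = 21.6 px; content = 360 − 2·21.6 = 316.8 px.
Subtracting 3 gutters of 16 leaves 268.8 for 4 columns, so c = 67.2 px.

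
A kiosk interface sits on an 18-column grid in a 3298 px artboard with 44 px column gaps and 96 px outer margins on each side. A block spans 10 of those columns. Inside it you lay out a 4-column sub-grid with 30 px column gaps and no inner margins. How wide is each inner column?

404 px

Inside the margins: 3298 − 192 = 3106 px.
Subtracting 17 column gaps of 44 leaves 2358 for 18 columns, so c = 131 px.
Span of 10: 10·131 + 9·44 = 1310 + 396 = 1706 px.
Subtracting 3 column gaps of 30 leaves 1616 for 4 columns, so d = 404 px.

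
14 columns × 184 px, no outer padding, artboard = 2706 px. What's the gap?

14·184 + 13g = 2706 → 13g = 130 → g = 10 px.

10 px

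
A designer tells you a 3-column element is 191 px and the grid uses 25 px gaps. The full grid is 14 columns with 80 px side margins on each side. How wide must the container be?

1143 px

Subtracting 2 gaps of 25 leaves 141 for 3 columns, so c = 47 px.
Total width: 2·80 + 14·47 + 13·25 = 1143 px.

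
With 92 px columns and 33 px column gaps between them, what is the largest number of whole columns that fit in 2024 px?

16 columns

k columns need k·92 + (k−1)·33 = k·125 − 33.
k·125 − 33 ≤ 2024 → k ≤ 2057 / 125 ≈ 16.46, so k = 16.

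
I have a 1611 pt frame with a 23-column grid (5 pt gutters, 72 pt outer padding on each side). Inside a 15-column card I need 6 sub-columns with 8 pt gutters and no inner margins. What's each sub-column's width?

152.5 pt

Inside the margins: 1611 − 144 = 1467 pt.
23c + 22·5 = 1467 → 23c = 1357 → c = 59 pt.
15 columns plus 14 gutters: 885 + 70 = 955 pt.
955 − 5·8 = 915; ÷6 gives d = 152.5 pt.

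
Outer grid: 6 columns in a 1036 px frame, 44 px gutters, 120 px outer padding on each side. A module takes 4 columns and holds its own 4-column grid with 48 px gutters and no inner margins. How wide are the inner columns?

Inside the margins: 1036 − 240 = 796 px.
6 columns + 5 gutters: 6c + 5·44 = 796.
6c = 796 − 220 = 576, so c = 96 px.
4 columns plus 3 gutters: 384 + 132 = 516 px.
Subtracting 3 gutters of 48 leaves 372 for 4 columns, so d = 93 px.

93 px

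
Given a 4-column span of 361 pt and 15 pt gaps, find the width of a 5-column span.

4c + 3·15 = 361 → 4c = 316 → c = 79 pt.
Span of 5: 5·79 + 4·15 = 395 + 60 = 455 pt.

455 pt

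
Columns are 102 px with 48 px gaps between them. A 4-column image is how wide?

552 px

4-column span = 4·102 + 3·48 = 552 px.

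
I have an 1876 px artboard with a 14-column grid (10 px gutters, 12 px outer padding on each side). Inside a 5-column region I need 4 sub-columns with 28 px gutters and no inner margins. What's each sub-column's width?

142.75 px

Subtract both margins: 1876 − 2·12 = 1852 px.
1852 − 13·10 = 1722; ÷14 gives c = 123 px.
5-column span = 5·123 + 4·10 = 655 px.
655 − 3·28 = 571; ÷4 gives d = 142.75 px.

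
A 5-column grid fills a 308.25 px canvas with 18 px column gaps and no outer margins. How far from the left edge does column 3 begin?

5c + 4·18 = 308.25 → 5c = 236.25 → c = 47.25 px.
Each column+gutter stride is 65.25 px; with no margin, 2 of them is 130.5 px.

130.5 px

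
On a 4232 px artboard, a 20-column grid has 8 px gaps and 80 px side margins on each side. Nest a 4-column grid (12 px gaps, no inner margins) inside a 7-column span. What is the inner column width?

Inside the margins: 4232 − 160 = 4072 px.
20c + 19·8 = 4072 → 20c = 3920 → c = 196 px.
7 columns plus 6 gaps: 1372 + 48 = 1420 px.
4 columns + 3 gaps: 4d + 3·12 = 1420.
4d = 1420 − 36 = 1384, so d = 346 px.

346 px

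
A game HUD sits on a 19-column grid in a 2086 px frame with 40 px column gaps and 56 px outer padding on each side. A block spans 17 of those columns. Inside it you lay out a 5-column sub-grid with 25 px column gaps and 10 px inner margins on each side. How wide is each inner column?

328.4 px

Take off 112 px of margins, leaving 1974 px.
19 columns + 18 column gaps: 19c + 18·40 = 1974.
19c = 1974 − 720 = 1254, so c = 66 px.
Span of 17: 17·66 + 16·40 = 1122 + 640 = 1762 px.
Inner content = 1762 − 2·10 = 1742 px.
1742 − 4·25 = 1642; ÷5 gives d = 328.4 px.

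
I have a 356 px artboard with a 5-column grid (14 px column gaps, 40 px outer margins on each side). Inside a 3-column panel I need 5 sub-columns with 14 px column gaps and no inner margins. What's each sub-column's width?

Outer content = 356 − 2·40 = 276 px.
276 − 4·14 = 220; ÷5 gives c = 44 px.
3 columns plus 2 column gaps: 132 + 28 = 160 px.
160 − 4·14 = 104; ÷5 gives d = 20.8 px.

20.8 px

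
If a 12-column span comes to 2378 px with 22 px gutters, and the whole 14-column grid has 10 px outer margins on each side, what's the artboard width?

12 columns + 11 gutters: 12c + 11·22 = 2378.
12c = 2378 − 242 = 2136, so c = 178 px.
Artboard = 2·10 + 14·178 + 13·22 = 20 + 2492 + 286 = 2798 px.

2798 px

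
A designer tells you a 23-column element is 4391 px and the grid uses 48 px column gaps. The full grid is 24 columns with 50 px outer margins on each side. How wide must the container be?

23c + 22·48 = 4391 → 23c = 3335 → c = 145 px.
Adding margins, columns and gutters: 100 + 3480 + 1104 = 4684 px.

4684 px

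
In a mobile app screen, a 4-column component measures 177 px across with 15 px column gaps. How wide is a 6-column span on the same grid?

4c + 3·15 = 177 → 4c = 132 → c = 33 px.
6 columns plus 5 column gaps: 198 + 75 = 273 px.

273 px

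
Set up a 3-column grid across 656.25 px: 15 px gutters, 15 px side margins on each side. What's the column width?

198.75 px

Subtract both margins: 656.25 − 2·15 = 626.25 px.
Subtracting 2 gutters of 15 leaves 596.25 for 3 columns, so c = 198.75 px.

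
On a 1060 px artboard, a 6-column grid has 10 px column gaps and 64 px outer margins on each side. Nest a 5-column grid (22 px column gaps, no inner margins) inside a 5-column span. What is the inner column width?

Inside the margins: 1060 − 128 = 932 px.
Subtracting 5 column gaps of 10 leaves 882 for 6 columns, so c = 147 px.
5 columns plus 4 column gaps: 735 + 40 = 775 px.
Subtracting 4 column gaps of 22 leaves 687 for 5 columns, so d = 137.4 px.

137.4 px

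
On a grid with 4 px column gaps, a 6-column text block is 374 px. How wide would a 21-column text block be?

374 − 5·4 = 354; ÷6 gives c = 59 px.
21-column span = 21·59 + 20·4 = 1319 px.

1319 px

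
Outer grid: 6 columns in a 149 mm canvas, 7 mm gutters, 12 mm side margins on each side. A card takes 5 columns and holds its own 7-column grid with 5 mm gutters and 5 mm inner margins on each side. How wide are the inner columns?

Outer content = 149 − 2·12 = 125 mm.
Subtracting 5 gutters of 7 leaves 90 for 6 columns, so c = 15 mm.
5-column span = 5·15 + 4·7 = 103 mm.
Inner content = 103 − 2·5 = 93 mm.
93 − 6·5 = 63; ÷7 gives d = 9 mm.

9 mm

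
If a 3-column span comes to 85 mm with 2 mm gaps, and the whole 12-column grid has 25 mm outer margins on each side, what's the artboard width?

396 mm

3 columns + 2 gaps: 3c + 2·2 = 85.
3c = 85 − 4 = 81, so c = 27 mm.
Total width: 2·25 + 12·27 + 11·2 = 396 mm.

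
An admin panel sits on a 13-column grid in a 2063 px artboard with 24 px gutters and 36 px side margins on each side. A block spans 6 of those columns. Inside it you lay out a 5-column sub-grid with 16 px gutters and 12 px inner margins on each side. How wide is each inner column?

163.6 px

Inside the margins: 2063 − 72 = 1991 px.
13c + 12·24 = 1991 → 13c = 1703 → c = 131 px.
6-column span = 6·131 + 5·24 = 906 px.
Inner content = 906 − 2·12 = 882 px.
Subtracting 4 gutters of 16 leaves 818 for 5 columns, so d = 163.6 px.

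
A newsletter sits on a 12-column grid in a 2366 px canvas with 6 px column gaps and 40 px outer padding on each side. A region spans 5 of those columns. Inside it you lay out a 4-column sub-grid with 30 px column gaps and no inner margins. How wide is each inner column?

214.75 px

Subtract both margins: 2366 − 2·40 = 2286 px.
2286 − 11·6 = 2220; ÷12 gives c = 185 px.
5-column span = 5·185 + 4·6 = 949 px.
4 columns + 3 column gaps: 4d + 3·30 = 949.
4d = 949 − 90 = 859, so d = 214.75 px.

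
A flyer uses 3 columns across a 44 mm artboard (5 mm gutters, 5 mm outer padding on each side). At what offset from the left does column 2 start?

18 mm

Take off 10 mm of margins, leaving 34 mm.
Subtracting 2 gutters of 5 leaves 24 for 3 columns, so c = 8 mm.
Each column+gutter stride is 13 mm; 1 of them past the 5 mm margin is 5 + 13 = 18 mm.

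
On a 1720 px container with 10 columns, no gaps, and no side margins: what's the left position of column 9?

10c = 1720 → c = 172 px.
Before column 9: 8 columns + 8 gaps.
Offset = 8·(172 + 0) = 8·172 = 1376 px.

1376 px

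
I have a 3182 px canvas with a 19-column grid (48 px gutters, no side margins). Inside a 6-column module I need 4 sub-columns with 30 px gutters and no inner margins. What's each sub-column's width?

220.5 px

19 columns + 18 gutters: 19c + 18·48 = 3182.
19c = 3182 − 864 = 2318, so c = 122 px.
6 columns plus 5 gutters: 732 + 240 = 972 px.
4 columns + 3 gutters: 4d + 3·30 = 972.
4d = 972 − 90 = 882, so d = 220.5 px.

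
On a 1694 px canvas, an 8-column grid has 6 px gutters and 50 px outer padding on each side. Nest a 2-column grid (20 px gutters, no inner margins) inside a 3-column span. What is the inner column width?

Take off 100 px of margins, leaving 1594 px.
8 columns + 7 gutters: 8c + 7·6 = 1594.
8c = 1594 − 42 = 1552, so c = 194 px.
3-column span = 3·194 + 2·6 = 594 px.
Subtracting 1 gutter of 20 leaves 574 for 2 columns, so d = 287 px.

287 px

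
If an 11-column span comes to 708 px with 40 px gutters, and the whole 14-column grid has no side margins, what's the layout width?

11c + 10·40 = 708 → 11c = 308 → c = 28 px.
Total width: 14·28 + 13·40 = 912 px.

912 px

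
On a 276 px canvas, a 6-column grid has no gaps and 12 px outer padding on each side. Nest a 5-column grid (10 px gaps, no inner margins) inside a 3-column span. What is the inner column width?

17.2 px

Outer content = 276 − 2·12 = 252 px.
With no gaps, each column is 252/6 = 42 px.
3-column span = 3·42 = 126 px.
Subtracting 4 gaps of 10 leaves 86 for 5 columns, so d = 17.2 px.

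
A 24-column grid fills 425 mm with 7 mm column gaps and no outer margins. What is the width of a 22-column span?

389 mm

24 columns + 23 column gaps: 24c + 23·7 = 425.
24c = 425 − 161 = 264, so c = 11 mm.
22 columns plus 21 column gaps: 242 + 147 = 389 mm.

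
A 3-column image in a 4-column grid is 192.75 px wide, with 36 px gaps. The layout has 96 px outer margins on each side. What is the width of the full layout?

3 columns + 2 gaps: 3c + 2·36 = 192.75.
3c = 192.75 − 72 = 120.75, so c = 40.25 px.
Total width: 2·96 + 4·40.25 + 3·36 = 461 px.

461 px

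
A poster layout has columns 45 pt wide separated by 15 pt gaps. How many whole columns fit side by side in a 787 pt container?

13 columns

13 columns: 13·45 + 12·15 = 765 pt ≤ 787.
14 columns: 825 pt > 787. So 13.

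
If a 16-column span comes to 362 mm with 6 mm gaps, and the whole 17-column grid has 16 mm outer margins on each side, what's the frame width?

417 mm

16c + 15·6 = 362 → 16c = 272 → c = 17 mm.
Adding margins, columns and gutters: 32 + 289 + 96 = 417 mm.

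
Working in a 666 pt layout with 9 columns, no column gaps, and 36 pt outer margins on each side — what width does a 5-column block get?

330 pt

Subtract both margins: 666 − 2·36 = 594 pt.
With no column gaps, each column is 594/9 = 66 pt.
With no column gaps, 5 columns span 5·66 = 330 pt.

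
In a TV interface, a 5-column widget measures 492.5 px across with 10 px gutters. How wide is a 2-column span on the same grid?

5c + 4·10 = 492.5 → 5c = 452.5 → c = 90.5 px.
2-column span = 2·90.5 + 1·10 = 191 px.

191 px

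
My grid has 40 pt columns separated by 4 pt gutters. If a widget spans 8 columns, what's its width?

8 columns plus 7 gutters: 320 + 28 = 348 pt.

348 pt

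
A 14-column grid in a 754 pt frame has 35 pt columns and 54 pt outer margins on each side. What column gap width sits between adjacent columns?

12 pt

Inside the margins: 754 − 108 = 646 pt.
Columns use 490 pt, leaving 156 pt across 13 column gaps = 12 pt each.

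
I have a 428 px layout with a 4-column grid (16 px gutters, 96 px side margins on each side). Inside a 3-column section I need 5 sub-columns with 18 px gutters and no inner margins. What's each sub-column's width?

Inside the margins: 428 − 192 = 236 px.
4 columns + 3 gutters: 4c + 3·16 = 236.
4c = 236 − 48 = 188, so c = 47 px.
3-column span = 3·47 + 2·16 = 173 px.
Subtracting 4 gutters of 18 leaves 101 for 5 columns, so d = 20.2 px.

20.2 px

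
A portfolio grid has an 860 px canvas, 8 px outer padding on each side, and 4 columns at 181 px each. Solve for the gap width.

40 px

Inside the margins: 860 − 16 = 844 px.
4 columns take 4·181 = 724 px; remaining 120 splits into 3 gaps.
g = 120 / 3 = 40 px.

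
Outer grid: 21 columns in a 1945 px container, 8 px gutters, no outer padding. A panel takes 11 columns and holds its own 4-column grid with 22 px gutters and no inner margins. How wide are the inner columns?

237.25 px

Subtracting 20 gutters of 8 leaves 1785 for 21 columns, so c = 85 px.
11-column span = 11·85 + 10·8 = 1015 px.
Subtracting 3 gutters of 22 leaves 949 for 4 columns, so d = 237.25 px.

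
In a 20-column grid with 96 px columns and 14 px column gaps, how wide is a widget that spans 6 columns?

6-column span = 6·96 + 5·14 = 646 px.

646 px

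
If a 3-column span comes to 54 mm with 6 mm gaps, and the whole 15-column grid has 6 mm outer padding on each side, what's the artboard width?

54 − 2·6 = 42; ÷3 gives c = 14 mm.
Total width: 2·6 + 15·14 + 14·6 = 306 mm.

306 mm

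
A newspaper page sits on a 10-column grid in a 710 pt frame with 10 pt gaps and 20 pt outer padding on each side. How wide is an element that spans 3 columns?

Content width = 710 − 2·20 = 670 pt.
Subtracting 9 gaps of 10 leaves 580 for 10 columns, so c = 58 pt.
Span of 3: 3·58 + 2·10 = 174 + 20 = 194 pt.

194 pt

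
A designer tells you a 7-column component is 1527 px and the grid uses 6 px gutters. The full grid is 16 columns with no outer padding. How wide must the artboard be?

3498 px

1527 − 6·6 = 1491; ÷7 gives c = 213 px.
Total width: 16·213 + 15·6 = 3498 px.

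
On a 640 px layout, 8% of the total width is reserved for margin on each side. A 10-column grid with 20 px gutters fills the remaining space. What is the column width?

640 × (1 − 2·8%) = 640 × 84% = 537.6 px for the columns.
Subtracting 9 gutters of 20 leaves 357.6 for 10 columns, so c = 35.76 px.

35.76 px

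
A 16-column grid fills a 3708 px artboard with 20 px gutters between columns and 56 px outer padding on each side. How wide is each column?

206 px

Inside the margins: 3708 − 112 = 3596 px.
16c + 15·20 = 3596 → 16c = 3296 → c = 206 px.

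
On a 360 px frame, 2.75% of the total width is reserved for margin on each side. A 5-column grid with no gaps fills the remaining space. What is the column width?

68.04 px

Margins: 2.75% × 360 = 9.9 px each, so content = 360 − 19.8 = 340.2 px.
With no gaps, each column is 340.2/5 = 68.04 px.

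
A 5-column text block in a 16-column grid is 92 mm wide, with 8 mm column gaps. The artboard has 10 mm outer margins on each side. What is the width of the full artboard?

Subtracting 4 column gaps of 8 leaves 60 for 5 columns, so c = 12 mm.
Adding margins, columns and gutters: 20 + 192 + 120 = 332 mm.

332 mm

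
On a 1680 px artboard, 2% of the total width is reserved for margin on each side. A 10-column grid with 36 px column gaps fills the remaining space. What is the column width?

128.88 px

Each margin = 2% of 1680 = 33.6 px; content = 1680 − 2·33.6 = 1612.8 px.
Subtracting 9 column gaps of 36 leaves 1288.8 for 10 columns, so c = 128.88 px.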